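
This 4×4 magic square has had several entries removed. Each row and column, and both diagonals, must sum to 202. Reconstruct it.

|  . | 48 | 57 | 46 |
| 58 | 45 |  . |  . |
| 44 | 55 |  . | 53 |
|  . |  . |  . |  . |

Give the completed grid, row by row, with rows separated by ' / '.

Row 1 must total 202; the given cells sum to 151, so (1,1) = 51.
The remaining cell in row 3 is (3,3) = 202 − 152 = 50.
Using column 1: 51 + 58 + 44 + ? → (4,1) = 202 − 153 = 49.
Using column 2: 48 + 45 + 55 + ? → (4,2) = 202 − 148 = 54.
Main diagonal must total 202; the given cells sum to 146, so (4,4) = 56.
Anti-diagonal: 46 + 55 + 49 + ? = 202, so (2,3) = 52.
Using row 2: 58 + 45 + 52 + ? → (2,4) = 202 − 155 = 47.
Row 4 must total 202; the given cells sum to 159, so (4,3) = 43.

51 48 57 46 / 58 45 52 47 / 44 55 50 53 / 49 54 43 56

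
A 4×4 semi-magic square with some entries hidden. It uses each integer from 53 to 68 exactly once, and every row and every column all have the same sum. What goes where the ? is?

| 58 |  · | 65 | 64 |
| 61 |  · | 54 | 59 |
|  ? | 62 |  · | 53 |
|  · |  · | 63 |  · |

The entries are 53 through 68, which sum to 968, so each line sums to 968/4 = 242.
From row 1, 242 − (58 + 65 + 64) gives (1,2) = 55.
Using row 2: 61 + 54 + 59 + ? → (2,2) = 242 − 174 = 68.
Column 2: 55 + 68 + 62 + ? = 242, so (4,2) = 57.
Column 3 needs 242; the known cells sum to 182, so (3,3) = 60.
The remaining cell in column 4 is (4,4) = 242 − 176 = 66.
From row 3, 242 − (62 + 60 + 53) gives (3,1) = 67.

67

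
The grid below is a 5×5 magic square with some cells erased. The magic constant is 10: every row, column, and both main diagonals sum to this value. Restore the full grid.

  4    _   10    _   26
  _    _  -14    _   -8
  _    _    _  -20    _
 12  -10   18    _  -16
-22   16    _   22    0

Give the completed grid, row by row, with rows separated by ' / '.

Row 4 needs 10; the known cells sum to 4, so (4,4) = 6.
The remaining cell in row 5 is (5,3) = 10 − 16 = -6.
Column 3: 10 + (-14) + 18 + (-6) + ? = 10, so (3,3) = 2.
Column 5 needs 10; the known cells sum to 2, so (3,5) = 8.
The remaining cell in main diagonal is (2,2) = 10 − 12 = -2.
Anti-diagonal: 26 + 2 + (-10) + (-22) + ? = 10, so (2,4) = 14.
The remaining cell in row 2 is (2,1) = 10 − (-10) = 20.
Using column 1: 4 + 20 + 12 + (-22) + ? → (3,1) = 10 − 14 = -4.
The remaining cell in column 4 is (1,4) = 10 − 22 = -12.
Row 1: 4 + 10 + (-12) + 26 + ? = 10, so (1,2) = -18.
Row 3 must total 10; the given cells sum to -14, so (3,2) = 24.

4 -18 10 -12 26 / 20 -2 -14 14 -8 / -4 24 2 -20 8 / 12 -10 18 6 -16 / -22 16 -6 22 0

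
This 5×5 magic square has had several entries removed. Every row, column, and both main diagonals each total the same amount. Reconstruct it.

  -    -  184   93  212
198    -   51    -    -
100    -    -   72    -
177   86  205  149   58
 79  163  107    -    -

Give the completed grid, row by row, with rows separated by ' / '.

121 65 184 93 212 / 198 142 51 170 114 / 100 219 128 72 156 / 177 86 205 149 58 / 79 163 107 191 135

Row 4 is already complete: 177 + 86 + 205 + 149 + 58 = 675, so that is the magic constant.
Column 1: 198 + 100 + 177 + 79 + ? = 675, so (1,1) = 121.
From column 3, 675 − (184 + 51 + 205 + 107) gives (3,3) = 128.
From anti-diagonal, 675 − (212 + 128 + 86 + 79) gives (2,4) = 170.
From row 1, 675 − (121 + 184 + 93 + 212) gives (1,2) = 65.
Using column 4: 93 + 170 + 72 + 149 + ? → (5,4) = 675 − 484 = 191.
The remaining cell in row 5 is (5,5) = 675 − 540 = 135.
Main diagonal: 121 + 128 + 149 + 135 + ? = 675, so (2,2) = 142.
The remaining cell in row 2 is (2,5) = 675 − 561 = 114.
The remaining cell in column 2 is (3,2) = 675 − 456 = 219.
Column 5 needs 675; the known cells sum to 519, so (3,5) = 156.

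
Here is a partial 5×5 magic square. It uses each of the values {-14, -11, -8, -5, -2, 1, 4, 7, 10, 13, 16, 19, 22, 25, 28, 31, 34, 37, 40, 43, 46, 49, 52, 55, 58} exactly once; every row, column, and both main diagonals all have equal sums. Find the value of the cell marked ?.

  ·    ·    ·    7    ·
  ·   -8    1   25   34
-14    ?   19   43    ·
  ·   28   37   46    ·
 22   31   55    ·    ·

10

The 25 entries sum to 550, so each line sums to 550/5 = 110.
Using row 2: -8 + 1 + 25 + 34 + ? → (2,1) = 110 − 52 = 58.
From column 3, 110 − (1 + 19 + 37 + 55) gives (1,3) = -2.
From column 4, 110 − (7 + 25 + 43 + 46) gives (5,4) = -11.
Anti-diagonal needs 110; the known cells sum to 94, so (1,5) = 16.
The remaining cell in row 5 is (5,5) = 110 − 97 = 13.
The remaining cell in main diagonal is (1,1) = 110 − 70 = 40.
Using row 1: 40 + (-2) + 7 + 16 + ? → (1,2) = 110 − 61 = 49.
Using column 1: 40 + 58 + (-14) + 22 + ? → (4,1) = 110 − 106 = 4.
The remaining cell in column 2 is (3,2) = 110 − 100 = 10.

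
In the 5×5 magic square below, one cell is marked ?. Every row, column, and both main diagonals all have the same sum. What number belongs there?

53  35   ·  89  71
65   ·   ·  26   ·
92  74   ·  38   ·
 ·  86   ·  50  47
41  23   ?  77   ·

80

Column 4 is complete and sums to 280; that is the magic constant.
From row 1, 280 − (53 + 35 + 89 + 71) gives (1,3) = 32.
The remaining cell in column 1 is (4,1) = 280 − 251 = 29.
The remaining cell in column 2 is (2,2) = 280 − 218 = 62.
From anti-diagonal, 280 − (71 + 26 + 86 + 41) gives (3,3) = 56.
From row 3, 280 − (92 + 74 + 56 + 38) gives (3,5) = 20.
The remaining cell in row 4 is (4,3) = 280 − 212 = 68.
Main diagonal needs 280; the known cells sum to 221, so (5,5) = 59.
The remaining cell in row 5 is (5,3) = 280 − 200 = 80.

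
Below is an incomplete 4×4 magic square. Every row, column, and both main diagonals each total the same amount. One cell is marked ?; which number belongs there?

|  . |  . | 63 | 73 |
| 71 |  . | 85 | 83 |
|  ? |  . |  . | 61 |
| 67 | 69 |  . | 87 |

89

Column 4 is complete and sums to 304; that is the magic constant.
Row 2 needs 304; the known cells sum to 239, so (2,2) = 65.
From row 4, 304 − (67 + 69 + 87) gives (4,3) = 81.
Using column 3: 63 + 85 + 81 + ? → (3,3) = 304 − 229 = 75.
Using main diagonal: 65 + 75 + 87 + ? → (1,1) = 304 − 227 = 77.
Anti-diagonal needs 304; the known cells sum to 225, so (3,2) = 79.
The remaining cell in row 1 is (1,2) = 304 − 213 = 91.
Row 3: 79 + 75 + 61 + ? = 304, so (3,1) = 89.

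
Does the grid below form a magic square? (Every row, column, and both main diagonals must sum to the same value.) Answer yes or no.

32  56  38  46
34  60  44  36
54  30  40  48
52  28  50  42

Row 1: 32 + 56 + 38 + 46 = 172.
Row 2: 34 + 60 + 44 + 36 = 174.
Row 3: 54 + 30 + 40 + 48 = 172.
Row 4: 52 + 28 + 50 + 42 = 172.
Column 1: 32 + 34 + 54 + 52 = 172.
Column 2: 56 + 60 + 30 + 28 = 174.
Column 3: 38 + 44 + 40 + 50 = 172.
Column 4: 46 + 36 + 48 + 42 = 172.
Main diagonal: 32 + 60 + 40 + 42 = 174.
Anti-diagonal: 46 + 44 + 30 + 52 = 172.

No — column 1 sums to 172 but column 2 sums to 174.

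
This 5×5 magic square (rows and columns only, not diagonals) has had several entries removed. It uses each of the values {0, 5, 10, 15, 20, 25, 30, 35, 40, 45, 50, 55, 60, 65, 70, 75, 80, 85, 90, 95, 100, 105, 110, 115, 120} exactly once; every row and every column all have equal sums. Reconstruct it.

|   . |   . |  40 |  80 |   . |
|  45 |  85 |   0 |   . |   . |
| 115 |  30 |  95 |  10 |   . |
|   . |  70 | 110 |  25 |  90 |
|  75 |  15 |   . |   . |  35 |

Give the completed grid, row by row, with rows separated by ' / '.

The 25 entries sum to 1500, so each line sums to 1500/5 = 300.
From row 3, 300 − (115 + 30 + 95 + 10) gives (3,5) = 50.
From row 4, 300 − (70 + 110 + 25 + 90) gives (4,1) = 5.
From column 1, 300 − (45 + 115 + 5 + 75) gives (1,1) = 60.
Column 2: 85 + 30 + 70 + 15 + ? = 300, so (1,2) = 100.
Column 3 needs 300; the known cells sum to 245, so (5,3) = 55.
From row 1, 300 − (60 + 100 + 40 + 80) gives (1,5) = 20.
Using row 5: 75 + 15 + 55 + 35 + ? → (5,4) = 300 − 180 = 120.
Column 4 must total 300; the given cells sum to 235, so (2,4) = 65.
Column 5: 20 + 50 + 90 + 35 + ? = 300, so (2,5) = 105.

60 100 40 80 20 / 45 85 0 65 105 / 115 30 95 10 50 / 5 70 110 25 90 / 75 15 55 120 35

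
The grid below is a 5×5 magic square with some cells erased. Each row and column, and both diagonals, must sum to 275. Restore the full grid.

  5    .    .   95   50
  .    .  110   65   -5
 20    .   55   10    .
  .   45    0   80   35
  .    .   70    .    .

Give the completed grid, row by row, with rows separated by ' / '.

From row 4, 275 − (45 + 0 + 80 + 35) gives (4,1) = 115.
From column 3, 275 − (110 + 55 + 0 + 70) gives (1,3) = 40.
The remaining cell in column 4 is (5,4) = 275 − 250 = 25.
From anti-diagonal, 275 − (50 + 65 + 55 + 45) gives (5,1) = 60.
Using row 1: 5 + 40 + 95 + 50 + ? → (1,2) = 275 − 190 = 85.
Column 1 needs 275; the known cells sum to 200, so (2,1) = 75.
Row 2 needs 275; the known cells sum to 245, so (2,2) = 30.
Main diagonal must total 275; the given cells sum to 170, so (5,5) = 105.
From row 5, 275 − (60 + 70 + 25 + 105) gives (5,2) = 15.
Column 2 must total 275; the given cells sum to 175, so (3,2) = 100.
From column 5, 275 − (50 + (-5) + 35 + 105) gives (3,5) = 90.

5 85 40 95 50 / 75 30 110 65 -5 / 20 100 55 10 90 / 115 45 0 80 35 / 60 15 70 25 105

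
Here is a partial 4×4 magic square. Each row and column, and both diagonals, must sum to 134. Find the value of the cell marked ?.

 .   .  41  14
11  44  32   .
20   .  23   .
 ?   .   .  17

53

Row 2 must total 134; the given cells sum to 87, so (2,4) = 47.
Using column 3: 41 + 32 + 23 + ? → (4,3) = 134 − 96 = 38.
Column 4: 14 + 47 + 17 + ? = 134, so (3,4) = 56.
Main diagonal: 44 + 23 + 17 + ? = 134, so (1,1) = 50.
The remaining cell in row 1 is (1,2) = 134 − 105 = 29.
Row 3 must total 134; the given cells sum to 99, so (3,2) = 35.
From column 1, 134 − (50 + 11 + 20) gives (4,1) = 53.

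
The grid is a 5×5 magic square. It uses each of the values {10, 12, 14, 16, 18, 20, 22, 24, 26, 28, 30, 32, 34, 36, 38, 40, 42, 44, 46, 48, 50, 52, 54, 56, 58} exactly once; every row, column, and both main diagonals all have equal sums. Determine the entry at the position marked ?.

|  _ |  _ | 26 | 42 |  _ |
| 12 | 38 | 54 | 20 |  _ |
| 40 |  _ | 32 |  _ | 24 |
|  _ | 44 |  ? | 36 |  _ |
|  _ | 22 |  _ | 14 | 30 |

10

The 25 entries sum to 850, so each line sums to 850/5 = 170.
Row 2: 12 + 38 + 54 + 20 + ? = 170, so (2,5) = 46.
Column 4 must total 170; the given cells sum to 112, so (3,4) = 58.
Using main diagonal: 38 + 32 + 36 + 30 + ? → (1,1) = 170 − 136 = 34.
Using row 3: 40 + 32 + 58 + 24 + ? → (3,2) = 170 − 154 = 16.
Column 2 needs 170; the known cells sum to 120, so (1,2) = 50.
The remaining cell in row 1 is (1,5) = 170 − 152 = 18.
From column 5, 170 − (18 + 46 + 24 + 30) gives (4,5) = 52.
Anti-diagonal needs 170; the known cells sum to 114, so (5,1) = 56.
Using row 5: 56 + 22 + 14 + 30 + ? → (5,3) = 170 − 122 = 48.
Column 1 needs 170; the known cells sum to 142, so (4,1) = 28.
Using column 3: 26 + 54 + 32 + 48 + ? → (4,3) = 170 − 160 = 10.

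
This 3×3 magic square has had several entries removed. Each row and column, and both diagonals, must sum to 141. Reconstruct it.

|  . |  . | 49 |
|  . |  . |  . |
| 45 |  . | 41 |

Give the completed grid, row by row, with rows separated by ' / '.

Row 3: 45 + 41 + ? = 141, so (3,2) = 55.
Using column 3: 49 + 41 + ? → (2,3) = 141 − 90 = 51.
From anti-diagonal, 141 − (49 + 45) gives (2,2) = 47.
From row 2, 141 − (47 + 51) gives (2,1) = 43.
Column 1 must total 141; the given cells sum to 88, so (1,1) = 53.
From column 2, 141 − (47 + 55) gives (1,2) = 39.

53 39 49 / 43 47 51 / 45 55 41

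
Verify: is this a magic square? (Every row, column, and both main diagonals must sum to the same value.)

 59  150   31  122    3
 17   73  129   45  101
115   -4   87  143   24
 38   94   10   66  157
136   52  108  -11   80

Row 1: 59 + 150 + 31 + 122 + 3 = 365.
Row 2: 17 + 73 + 129 + 45 + 101 = 365.
Row 3: 115 + (-4) + 87 + 143 + 24 = 365.
Row 4: 38 + 94 + 10 + 66 + 157 = 365.
Row 5: 136 + 52 + 108 + (-11) + 80 = 365.
Column 1: 59 + 17 + 115 + 38 + 136 = 365.
Column 2: 150 + 73 + (-4) + 94 + 52 = 365.
Column 3: 31 + 129 + 87 + 10 + 108 = 365.
Column 4: 122 + 45 + 143 + 66 + (-11) = 365.
Column 5: 3 + 101 + 24 + 157 + 80 = 365.
Main diagonal: 59 + 73 + 87 + 66 + 80 = 365.
Anti-diagonal: 3 + 45 + 87 + 94 + 136 = 365.
All lines sum to 365.

Yes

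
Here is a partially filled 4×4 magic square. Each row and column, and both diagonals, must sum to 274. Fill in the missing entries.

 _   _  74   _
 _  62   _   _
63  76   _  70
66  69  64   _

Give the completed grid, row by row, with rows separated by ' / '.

72 67 74 61 / 73 62 71 68 / 63 76 65 70 / 66 69 64 75

The remaining cell in row 3 is (3,3) = 274 − 209 = 65.
From row 4, 274 − (66 + 69 + 64) gives (4,4) = 75.
Column 2 must total 274; the given cells sum to 207, so (1,2) = 67.
Column 3 must total 274; the given cells sum to 203, so (2,3) = 71.
Using main diagonal: 62 + 65 + 75 + ? → (1,1) = 274 − 202 = 72.
Anti-diagonal needs 274; the known cells sum to 213, so (1,4) = 61.
The remaining cell in column 1 is (2,1) = 274 − 201 = 73.
Column 4 must total 274; the given cells sum to 206, so (2,4) = 68.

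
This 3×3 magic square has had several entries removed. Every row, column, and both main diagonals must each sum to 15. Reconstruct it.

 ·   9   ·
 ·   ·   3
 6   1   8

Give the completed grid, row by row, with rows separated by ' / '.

Column 2 must total 15; the given cells sum to 10, so (2,2) = 5.
The remaining cell in column 3 is (1,3) = 15 − 11 = 4.
From main diagonal, 15 − (5 + 8) gives (1,1) = 2.
From row 2, 15 − (5 + 3) gives (2,1) = 7.

2 9 4 / 7 5 3 / 6 1 8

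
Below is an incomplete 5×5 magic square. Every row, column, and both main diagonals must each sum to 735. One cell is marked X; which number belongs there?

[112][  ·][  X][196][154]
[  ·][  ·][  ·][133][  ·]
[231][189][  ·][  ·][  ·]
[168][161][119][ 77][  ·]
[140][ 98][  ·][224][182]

Row 4: 168 + 161 + 119 + 77 + ? = 735, so (4,5) = 210.
From row 5, 735 − (140 + 98 + 224 + 182) gives (5,3) = 91.
Column 1 must total 735; the given cells sum to 651, so (2,1) = 84.
Using column 4: 196 + 133 + 77 + 224 + ? → (3,4) = 735 − 630 = 105.
Anti-diagonal must total 735; the given cells sum to 588, so (3,3) = 147.
From row 3, 735 − (231 + 189 + 147 + 105) gives (3,5) = 63.
The remaining cell in column 5 is (2,5) = 735 − 609 = 126.
Using main diagonal: 112 + 147 + 77 + 182 + ? → (2,2) = 735 − 518 = 217.
From row 2, 735 − (84 + 217 + 133 + 126) gives (2,3) = 175.
Column 2 must total 735; the given cells sum to 665, so (1,2) = 70.
Column 3 must total 735; the given cells sum to 532, so (1,3) = 203.

203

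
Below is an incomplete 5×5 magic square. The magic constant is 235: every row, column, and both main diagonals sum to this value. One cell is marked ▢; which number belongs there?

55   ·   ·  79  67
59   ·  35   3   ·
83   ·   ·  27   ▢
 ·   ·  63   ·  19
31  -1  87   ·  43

Row 5: 31 + (-1) + 87 + 43 + ? = 235, so (5,4) = 75.
From column 1, 235 − (55 + 59 + 83 + 31) gives (4,1) = 7.
From column 4, 235 − (79 + 3 + 27 + 75) gives (4,4) = 51.
The remaining cell in row 4 is (4,2) = 235 − 140 = 95.
Using anti-diagonal: 67 + 3 + 95 + 31 + ? → (3,3) = 235 − 196 = 39.
Column 3 needs 235; the known cells sum to 224, so (1,3) = 11.
Main diagonal must total 235; the given cells sum to 188, so (2,2) = 47.
Row 1: 55 + 11 + 79 + 67 + ? = 235, so (1,2) = 23.
Using row 2: 59 + 47 + 35 + 3 + ? → (2,5) = 235 − 144 = 91.
Column 2 must total 235; the given cells sum to 164, so (3,2) = 71.
From column 5, 235 − (67 + 91 + 19 + 43) gives (3,5) = 15.

15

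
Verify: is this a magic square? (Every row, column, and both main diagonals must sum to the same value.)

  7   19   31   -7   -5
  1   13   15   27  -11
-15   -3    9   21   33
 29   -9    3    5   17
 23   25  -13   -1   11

Yes

Row 1: 7 + 19 + 31 + (-7) + (-5) = 45.
Row 2: 1 + 13 + 15 + 27 + (-11) = 45.
Row 3: -15 + (-3) + 9 + 21 + 33 = 45.
Row 4: 29 + (-9) + 3 + 5 + 17 = 45.
Row 5: 23 + 25 + (-13) + (-1) + 11 = 45.
Column 1: 7 + 1 + (-15) + 29 + 23 = 45.
Column 2: 19 + 13 + (-3) + (-9) + 25 = 45.
Column 3: 31 + 15 + 9 + 3 + (-13) = 45.
Column 4: -7 + 27 + 21 + 5 + (-1) = 45.
Column 5: -5 + (-11) + 33 + 17 + 11 = 45.
Main diagonal: 7 + 13 + 9 + 5 + 11 = 45.
Anti-diagonal: -5 + 27 + 9 + (-9) + 23 = 45.
All lines sum to 45.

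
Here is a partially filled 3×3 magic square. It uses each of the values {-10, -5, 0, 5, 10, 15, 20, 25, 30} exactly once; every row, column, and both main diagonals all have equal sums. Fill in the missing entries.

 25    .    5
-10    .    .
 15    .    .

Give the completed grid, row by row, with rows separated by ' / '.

25 0 5 / -10 10 30 / 15 20 -5

The 9 entries sum to 90, so each line sums to 90/3 = 30.
Using row 1: 25 + 5 + ? → (1,2) = 30 − 30 = 0.
Anti-diagonal needs 30; the known cells sum to 20, so (2,2) = 10.
The remaining cell in row 2 is (2,3) = 30 − 0 = 30.
From column 2, 30 − (0 + 10) gives (3,2) = 20.
The remaining cell in column 3 is (3,3) = 30 − 35 = -5.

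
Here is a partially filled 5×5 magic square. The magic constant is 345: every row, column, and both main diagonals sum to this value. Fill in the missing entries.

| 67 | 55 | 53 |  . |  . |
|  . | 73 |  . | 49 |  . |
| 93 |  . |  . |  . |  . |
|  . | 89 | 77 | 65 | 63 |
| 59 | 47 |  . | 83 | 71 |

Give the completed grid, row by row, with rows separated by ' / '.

67 55 53 91 79 / 75 73 61 49 87 / 93 81 69 57 45 / 51 89 77 65 63 / 59 47 85 83 71

The remaining cell in row 4 is (4,1) = 345 − 294 = 51.
Row 5 must total 345; the given cells sum to 260, so (5,3) = 85.
The remaining cell in column 1 is (2,1) = 345 − 270 = 75.
Using column 2: 55 + 73 + 89 + 47 + ? → (3,2) = 345 − 264 = 81.
Main diagonal: 67 + 73 + 65 + 71 + ? = 345, so (3,3) = 69.
Anti-diagonal: 49 + 69 + 89 + 59 + ? = 345, so (1,5) = 79.
Row 1 needs 345; the known cells sum to 254, so (1,4) = 91.
Using column 3: 53 + 69 + 77 + 85 + ? → (2,3) = 345 − 284 = 61.
The remaining cell in column 4 is (3,4) = 345 − 288 = 57.
Row 2: 75 + 73 + 61 + 49 + ? = 345, so (2,5) = 87.
Using row 3: 93 + 81 + 69 + 57 + ? → (3,5) = 345 − 300 = 45.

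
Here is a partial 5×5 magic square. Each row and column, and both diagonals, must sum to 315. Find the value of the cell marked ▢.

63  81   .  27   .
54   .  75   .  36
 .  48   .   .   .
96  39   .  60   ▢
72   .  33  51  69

78

Row 5 needs 315; the known cells sum to 225, so (5,2) = 90.
The remaining cell in column 1 is (3,1) = 315 − 285 = 30.
Using column 2: 81 + 48 + 39 + 90 + ? → (2,2) = 315 − 258 = 57.
Main diagonal: 63 + 57 + 60 + 69 + ? = 315, so (3,3) = 66.
Row 2 needs 315; the known cells sum to 222, so (2,4) = 93.
Column 4: 27 + 93 + 60 + 51 + ? = 315, so (3,4) = 84.
From anti-diagonal, 315 − (93 + 66 + 39 + 72) gives (1,5) = 45.
Row 1: 63 + 81 + 27 + 45 + ? = 315, so (1,3) = 99.
Row 3 must total 315; the given cells sum to 228, so (3,5) = 87.
Column 3 needs 315; the known cells sum to 273, so (4,3) = 42.
Using column 5: 45 + 36 + 87 + 69 + ? → (4,5) = 315 − 237 = 78.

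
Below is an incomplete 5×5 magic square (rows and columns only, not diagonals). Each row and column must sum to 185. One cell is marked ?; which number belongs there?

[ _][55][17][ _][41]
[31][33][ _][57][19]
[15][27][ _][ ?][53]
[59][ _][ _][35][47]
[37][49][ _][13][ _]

Row 2: 31 + 33 + 57 + 19 + ? = 185, so (2,3) = 45.
Using column 1: 31 + 15 + 59 + 37 + ? → (1,1) = 185 − 142 = 43.
From column 2, 185 − (55 + 33 + 27 + 49) gives (4,2) = 21.
The remaining cell in column 5 is (5,5) = 185 − 160 = 25.
Row 1 needs 185; the known cells sum to 156, so (1,4) = 29.
Row 4: 59 + 21 + 35 + 47 + ? = 185, so (4,3) = 23.
Row 5 needs 185; the known cells sum to 124, so (5,3) = 61.
Column 3 must total 185; the given cells sum to 146, so (3,3) = 39.
Column 4 needs 185; the known cells sum to 134, so (3,4) = 51.

51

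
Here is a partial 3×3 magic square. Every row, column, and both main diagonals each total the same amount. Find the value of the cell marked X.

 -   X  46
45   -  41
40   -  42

Column 3 is complete and sums to 129; that is the magic constant.
Row 2 must total 129; the given cells sum to 86, so (2,2) = 43.
Row 3 must total 129; the given cells sum to 82, so (3,2) = 47.
Column 1 must total 129; the given cells sum to 85, so (1,1) = 44.
The remaining cell in column 2 is (1,2) = 129 − 90 = 39.

39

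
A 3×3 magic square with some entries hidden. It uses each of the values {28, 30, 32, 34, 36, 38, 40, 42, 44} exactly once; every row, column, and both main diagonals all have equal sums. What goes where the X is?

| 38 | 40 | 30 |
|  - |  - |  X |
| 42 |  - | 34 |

The 9 entries sum to 324, so each line sums to 324/3 = 108.
Using row 3: 42 + 34 + ? → (3,2) = 108 − 76 = 32.
Column 1 must total 108; the given cells sum to 80, so (2,1) = 28.
From column 2, 108 − (40 + 32) gives (2,2) = 36.
From column 3, 108 − (30 + 34) gives (2,3) = 44.

44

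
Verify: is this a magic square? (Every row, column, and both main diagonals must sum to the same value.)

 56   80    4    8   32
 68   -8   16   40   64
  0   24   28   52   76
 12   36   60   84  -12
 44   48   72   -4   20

Yes

Row 1: 56 + 80 + 4 + 8 + 32 = 180.
Row 2: 68 + (-8) + 16 + 40 + 64 = 180.
Row 3: 0 + 24 + 28 + 52 + 76 = 180.
Row 4: 12 + 36 + 60 + 84 + (-12) = 180.
Row 5: 44 + 48 + 72 + (-4) + 20 = 180.
Column 1: 56 + 68 + 0 + 12 + 44 = 180.
Column 2: 80 + (-8) + 24 + 36 + 48 = 180.
Column 3: 4 + 16 + 28 + 60 + 72 = 180.
Column 4: 8 + 40 + 52 + 84 + (-4) = 180.
Column 5: 32 + 64 + 76 + (-12) + 20 = 180.
Main diagonal: 56 + (-8) + 28 + 84 + 20 = 180.
Anti-diagonal: 32 + 40 + 28 + 36 + 44 = 180.
All lines sum to 180.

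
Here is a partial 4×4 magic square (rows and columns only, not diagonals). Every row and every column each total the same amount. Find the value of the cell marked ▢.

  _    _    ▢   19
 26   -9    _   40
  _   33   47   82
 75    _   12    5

-2

Column 4 is complete and sums to 146; that is the magic constant.
Row 2 needs 146; the known cells sum to 57, so (2,3) = 89.
From row 3, 146 − (33 + 47 + 82) gives (3,1) = -16.
Row 4: 75 + 12 + 5 + ? = 146, so (4,2) = 54.
Column 1: 26 + (-16) + 75 + ? = 146, so (1,1) = 61.
From column 2, 146 − (-9 + 33 + 54) gives (1,2) = 68.
Using column 3: 89 + 47 + 12 + ? → (1,3) = 146 − 148 = -2.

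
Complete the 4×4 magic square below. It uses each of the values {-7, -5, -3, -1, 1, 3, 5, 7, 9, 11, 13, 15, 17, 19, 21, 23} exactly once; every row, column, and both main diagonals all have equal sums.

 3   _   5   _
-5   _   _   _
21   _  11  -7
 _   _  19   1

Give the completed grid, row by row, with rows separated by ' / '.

The 16 entries sum to 128, so each line sums to 128/4 = 32.
Row 3: 21 + 11 + (-7) + ? = 32, so (3,2) = 7.
Column 1 needs 32; the known cells sum to 19, so (4,1) = 13.
Using column 3: 5 + 11 + 19 + ? → (2,3) = 32 − 35 = -3.
Main diagonal must total 32; the given cells sum to 15, so (2,2) = 17.
From anti-diagonal, 32 − (-3 + 7 + 13) gives (1,4) = 15.
From row 1, 32 − (3 + 5 + 15) gives (1,2) = 9.
Using row 2: -5 + 17 + (-3) + ? → (2,4) = 32 − 9 = 23.
Using row 4: 13 + 19 + 1 + ? → (4,2) = 32 − 33 = -1.

3 9 5 15 / -5 17 -3 23 / 21 7 11 -7 / 13 -1 19 1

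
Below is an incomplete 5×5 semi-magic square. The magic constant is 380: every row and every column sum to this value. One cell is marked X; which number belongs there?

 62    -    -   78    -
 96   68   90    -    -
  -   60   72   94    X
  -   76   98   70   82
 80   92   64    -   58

66

Row 4: 76 + 98 + 70 + 82 + ? = 380, so (4,1) = 54.
Row 5 must total 380; the given cells sum to 294, so (5,4) = 86.
Column 1 needs 380; the known cells sum to 292, so (3,1) = 88.
Column 2 must total 380; the given cells sum to 296, so (1,2) = 84.
The remaining cell in column 3 is (1,3) = 380 − 324 = 56.
Column 4 must total 380; the given cells sum to 328, so (2,4) = 52.
The remaining cell in row 1 is (1,5) = 380 − 280 = 100.
Row 2 needs 380; the known cells sum to 306, so (2,5) = 74.
Row 3 needs 380; the known cells sum to 314, so (3,5) = 66.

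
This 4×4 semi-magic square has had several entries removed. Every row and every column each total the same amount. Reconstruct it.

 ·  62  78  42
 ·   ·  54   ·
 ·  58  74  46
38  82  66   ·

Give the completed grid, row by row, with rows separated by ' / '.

90 62 78 42 / 50 70 54 98 / 94 58 74 46 / 38 82 66 86

Column 3 is already complete: 78 + 54 + 74 + 66 = 272, so that is the magic constant.
The remaining cell in row 1 is (1,1) = 272 − 182 = 90.
Row 3 must total 272; the given cells sum to 178, so (3,1) = 94.
Row 4 needs 272; the known cells sum to 186, so (4,4) = 86.
The remaining cell in column 1 is (2,1) = 272 − 222 = 50.
The remaining cell in column 2 is (2,2) = 272 − 202 = 70.
Column 4 needs 272; the known cells sum to 174, so (2,4) = 98.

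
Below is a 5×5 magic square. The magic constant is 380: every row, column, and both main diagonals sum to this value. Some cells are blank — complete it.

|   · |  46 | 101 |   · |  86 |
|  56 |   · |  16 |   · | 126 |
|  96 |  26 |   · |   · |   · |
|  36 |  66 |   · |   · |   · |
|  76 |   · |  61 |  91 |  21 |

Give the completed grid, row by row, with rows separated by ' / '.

116 46 101 31 86 / 56 111 16 71 126 / 96 26 81 136 41 / 36 66 121 51 106 / 76 131 61 91 21

From row 5, 380 − (76 + 61 + 91 + 21) gives (5,2) = 131.
Column 1 needs 380; the known cells sum to 264, so (1,1) = 116.
Column 2 must total 380; the given cells sum to 269, so (2,2) = 111.
Row 1 needs 380; the known cells sum to 349, so (1,4) = 31.
Row 2 must total 380; the given cells sum to 309, so (2,4) = 71.
Anti-diagonal must total 380; the given cells sum to 299, so (3,3) = 81.
Column 3: 101 + 16 + 81 + 61 + ? = 380, so (4,3) = 121.
Using main diagonal: 116 + 111 + 81 + 21 + ? → (4,4) = 380 − 329 = 51.
Row 4: 36 + 66 + 121 + 51 + ? = 380, so (4,5) = 106.
The remaining cell in column 4 is (3,4) = 380 − 244 = 136.
The remaining cell in column 5 is (3,5) = 380 − 339 = 41.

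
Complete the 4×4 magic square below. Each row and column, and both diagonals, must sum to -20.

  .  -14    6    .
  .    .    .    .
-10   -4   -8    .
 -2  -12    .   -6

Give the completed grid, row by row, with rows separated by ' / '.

Row 3 needs -20; the known cells sum to -22, so (3,4) = 2.
Row 4 must total -20; the given cells sum to -20, so (4,3) = 0.
From column 2, -20 − (-14 + (-4) + (-12)) gives (2,2) = 10.
The remaining cell in column 3 is (2,3) = -20 − (-2) = -18.
Main diagonal: 10 + (-8) + (-6) + ? = -20, so (1,1) = -16.
Anti-diagonal needs -20; the known cells sum to -24, so (1,4) = 4.
Column 1: -16 + (-10) + (-2) + ? = -20, so (2,1) = 8.
Column 4 needs -20; the known cells sum to 0, so (2,4) = -20.

-16 -14 6 4 / 8 10 -18 -20 / -10 -4 -8 2 / -2 -12 0 -6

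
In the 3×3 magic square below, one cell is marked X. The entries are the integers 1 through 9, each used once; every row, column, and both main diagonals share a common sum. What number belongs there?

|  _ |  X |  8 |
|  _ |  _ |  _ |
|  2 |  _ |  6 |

3

The entries are 1 through 9, which sum to 45, so each line sums to 45/3 = 15.
Row 3 must total 15; the given cells sum to 8, so (3,2) = 7.
Column 3: 8 + 6 + ? = 15, so (2,3) = 1.
Anti-diagonal needs 15; the known cells sum to 10, so (2,2) = 5.
From row 2, 15 − (5 + 1) gives (2,1) = 9.
Using column 1: 9 + 2 + ? → (1,1) = 15 − 11 = 4.
Column 2 needs 15; the known cells sum to 12, so (1,2) = 3.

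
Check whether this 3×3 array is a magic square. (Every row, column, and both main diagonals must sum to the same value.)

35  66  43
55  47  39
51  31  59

Row 1: 35 + 66 + 43 = 144.
Row 2: 55 + 47 + 39 = 141.
Row 3: 51 + 31 + 59 = 141.
Column 1: 35 + 55 + 51 = 141.
Column 2: 66 + 47 + 31 = 144.
Column 3: 43 + 39 + 59 = 141.
Main diagonal: 35 + 47 + 59 = 141.
Anti-diagonal: 43 + 47 + 51 = 141.

No — column 3 sums to 141 but row 1 sums to 144.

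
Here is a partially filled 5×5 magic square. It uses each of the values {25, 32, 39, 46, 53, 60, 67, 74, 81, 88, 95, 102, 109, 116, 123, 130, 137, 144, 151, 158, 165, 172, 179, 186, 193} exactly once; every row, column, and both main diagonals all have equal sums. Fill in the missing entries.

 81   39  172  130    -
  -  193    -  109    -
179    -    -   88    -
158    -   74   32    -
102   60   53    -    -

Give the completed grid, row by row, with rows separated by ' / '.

The 25 entries sum to 2725, so each line sums to 2725/5 = 545.
Row 1 needs 545; the known cells sum to 422, so (1,5) = 123.
Column 1: 81 + 179 + 158 + 102 + ? = 545, so (2,1) = 25.
Using column 4: 130 + 109 + 88 + 32 + ? → (5,4) = 545 − 359 = 186.
Using row 5: 102 + 60 + 53 + 186 + ? → (5,5) = 545 − 401 = 144.
From main diagonal, 545 − (81 + 193 + 32 + 144) gives (3,3) = 95.
Anti-diagonal must total 545; the given cells sum to 429, so (4,2) = 116.
Row 4: 158 + 116 + 74 + 32 + ? = 545, so (4,5) = 165.
From column 2, 545 − (39 + 193 + 116 + 60) gives (3,2) = 137.
The remaining cell in column 3 is (2,3) = 545 − 394 = 151.
Row 2 needs 545; the known cells sum to 478, so (2,5) = 67.
From row 3, 545 − (179 + 137 + 95 + 88) gives (3,5) = 46.

81 39 172 130 123 / 25 193 151 109 67 / 179 137 95 88 46 / 158 116 74 32 165 / 102 60 53 186 144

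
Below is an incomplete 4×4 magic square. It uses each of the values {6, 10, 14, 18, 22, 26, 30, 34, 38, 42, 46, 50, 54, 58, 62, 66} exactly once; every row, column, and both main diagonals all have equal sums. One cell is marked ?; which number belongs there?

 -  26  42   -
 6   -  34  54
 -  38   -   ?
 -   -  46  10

66

The 16 entries sum to 576, so each line sums to 576/4 = 144.
From row 2, 144 − (6 + 34 + 54) gives (2,2) = 50.
Using column 2: 26 + 50 + 38 + ? → (4,2) = 144 − 114 = 30.
Column 3 needs 144; the known cells sum to 122, so (3,3) = 22.
Using main diagonal: 50 + 22 + 10 + ? → (1,1) = 144 − 82 = 62.
Row 1: 62 + 26 + 42 + ? = 144, so (1,4) = 14.
Using row 4: 30 + 46 + 10 + ? → (4,1) = 144 − 86 = 58.
Using column 1: 62 + 6 + 58 + ? → (3,1) = 144 − 126 = 18.
From column 4, 144 − (14 + 54 + 10) gives (3,4) = 66.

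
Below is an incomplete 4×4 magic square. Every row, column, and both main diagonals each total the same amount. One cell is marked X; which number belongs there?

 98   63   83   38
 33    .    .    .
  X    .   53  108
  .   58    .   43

Row 1 is complete and sums to 282; that is the magic constant.
Column 4: 38 + 108 + 43 + ? = 282, so (2,4) = 93.
The remaining cell in main diagonal is (2,2) = 282 − 194 = 88.
Row 2: 33 + 88 + 93 + ? = 282, so (2,3) = 68.
Column 2: 63 + 88 + 58 + ? = 282, so (3,2) = 73.
Using column 3: 83 + 68 + 53 + ? → (4,3) = 282 − 204 = 78.
The remaining cell in anti-diagonal is (4,1) = 282 − 179 = 103.
The remaining cell in row 3 is (3,1) = 282 − 234 = 48.

48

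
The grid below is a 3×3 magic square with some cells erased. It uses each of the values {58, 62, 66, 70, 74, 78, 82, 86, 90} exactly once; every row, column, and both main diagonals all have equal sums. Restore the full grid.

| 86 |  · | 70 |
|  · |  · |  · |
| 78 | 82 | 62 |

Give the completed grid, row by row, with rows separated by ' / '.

The 9 entries sum to 666, so each line sums to 666/3 = 222.
Using row 1: 86 + 70 + ? → (1,2) = 222 − 156 = 66.
Column 1 needs 222; the known cells sum to 164, so (2,1) = 58.
Column 2 needs 222; the known cells sum to 148, so (2,2) = 74.
Column 3 needs 222; the known cells sum to 132, so (2,3) = 90.

86 66 70 / 58 74 90 / 78 82 62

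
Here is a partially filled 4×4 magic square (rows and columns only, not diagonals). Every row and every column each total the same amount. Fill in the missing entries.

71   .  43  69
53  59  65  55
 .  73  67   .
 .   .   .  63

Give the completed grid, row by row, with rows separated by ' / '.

Row 2 is already complete: 53 + 59 + 65 + 55 = 232, so that is the magic constant.
Row 1: 71 + 43 + 69 + ? = 232, so (1,2) = 49.
The remaining cell in column 2 is (4,2) = 232 − 181 = 51.
From column 3, 232 − (43 + 65 + 67) gives (4,3) = 57.
From column 4, 232 − (69 + 55 + 63) gives (3,4) = 45.
Row 3 needs 232; the known cells sum to 185, so (3,1) = 47.
Using row 4: 51 + 57 + 63 + ? → (4,1) = 232 − 171 = 61.

71 49 43 69 / 53 59 65 55 / 47 73 67 45 / 61 51 57 63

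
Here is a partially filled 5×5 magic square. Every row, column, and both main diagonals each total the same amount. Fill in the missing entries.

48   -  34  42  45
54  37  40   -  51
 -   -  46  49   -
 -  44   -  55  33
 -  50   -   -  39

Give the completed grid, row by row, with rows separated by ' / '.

Main diagonal is already complete: 48 + 37 + 46 + 55 + 39 = 225, so that is the magic constant.
Row 1: 48 + 34 + 42 + 45 + ? = 225, so (1,2) = 56.
Row 2 must total 225; the given cells sum to 182, so (2,4) = 43.
Column 2: 56 + 37 + 44 + 50 + ? = 225, so (3,2) = 38.
The remaining cell in column 4 is (5,4) = 225 − 189 = 36.
Using column 5: 45 + 51 + 33 + 39 + ? → (3,5) = 225 − 168 = 57.
The remaining cell in anti-diagonal is (5,1) = 225 − 178 = 47.
From row 3, 225 − (38 + 46 + 49 + 57) gives (3,1) = 35.
Row 5: 47 + 50 + 36 + 39 + ? = 225, so (5,3) = 53.
The remaining cell in column 1 is (4,1) = 225 − 184 = 41.
Using column 3: 34 + 40 + 46 + 53 + ? → (4,3) = 225 − 173 = 52.

48 56 34 42 45 / 54 37 40 43 51 / 35 38 46 49 57 / 41 44 52 55 33 / 47 50 53 36 39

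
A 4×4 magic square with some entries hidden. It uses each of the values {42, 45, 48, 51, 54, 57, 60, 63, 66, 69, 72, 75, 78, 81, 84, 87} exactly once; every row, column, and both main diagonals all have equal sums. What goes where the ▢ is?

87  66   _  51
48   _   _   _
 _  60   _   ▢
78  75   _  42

81

The 16 entries sum to 1032, so each line sums to 1032/4 = 258.
The remaining cell in row 1 is (1,3) = 258 − 204 = 54.
The remaining cell in row 4 is (4,3) = 258 − 195 = 63.
Column 1 needs 258; the known cells sum to 213, so (3,1) = 45.
Column 2 must total 258; the given cells sum to 201, so (2,2) = 57.
Main diagonal needs 258; the known cells sum to 186, so (3,3) = 72.
From anti-diagonal, 258 − (51 + 60 + 78) gives (2,3) = 69.
The remaining cell in row 2 is (2,4) = 258 − 174 = 84.
From row 3, 258 − (45 + 60 + 72) gives (3,4) = 81.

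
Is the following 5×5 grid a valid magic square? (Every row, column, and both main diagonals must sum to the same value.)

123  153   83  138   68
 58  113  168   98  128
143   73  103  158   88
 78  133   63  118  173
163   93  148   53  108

Yes

Row 1: 123 + 153 + 83 + 138 + 68 = 565.
Row 2: 58 + 113 + 168 + 98 + 128 = 565.
Row 3: 143 + 73 + 103 + 158 + 88 = 565.
Row 4: 78 + 133 + 63 + 118 + 173 = 565.
Row 5: 163 + 93 + 148 + 53 + 108 = 565.
Column 1: 123 + 58 + 143 + 78 + 163 = 565.
Column 2: 153 + 113 + 73 + 133 + 93 = 565.
Column 3: 83 + 168 + 103 + 63 + 148 = 565.
Column 4: 138 + 98 + 158 + 118 + 53 = 565.
Column 5: 68 + 128 + 88 + 173 + 108 = 565.
Main diagonal: 123 + 113 + 103 + 118 + 108 = 565.
Anti-diagonal: 68 + 98 + 103 + 133 + 163 = 565.
All lines sum to 565.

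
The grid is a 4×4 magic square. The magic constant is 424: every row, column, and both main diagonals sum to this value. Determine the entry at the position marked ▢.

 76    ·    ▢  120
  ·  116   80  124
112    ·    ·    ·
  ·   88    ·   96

The remaining cell in row 2 is (2,1) = 424 − 320 = 104.
From column 1, 424 − (76 + 104 + 112) gives (4,1) = 132.
The remaining cell in column 4 is (3,4) = 424 − 340 = 84.
Main diagonal: 76 + 116 + 96 + ? = 424, so (3,3) = 136.
Anti-diagonal needs 424; the known cells sum to 332, so (3,2) = 92.
From row 4, 424 − (132 + 88 + 96) gives (4,3) = 108.
Using column 2: 116 + 92 + 88 + ? → (1,2) = 424 − 296 = 128.
From column 3, 424 − (80 + 136 + 108) gives (1,3) = 100.

100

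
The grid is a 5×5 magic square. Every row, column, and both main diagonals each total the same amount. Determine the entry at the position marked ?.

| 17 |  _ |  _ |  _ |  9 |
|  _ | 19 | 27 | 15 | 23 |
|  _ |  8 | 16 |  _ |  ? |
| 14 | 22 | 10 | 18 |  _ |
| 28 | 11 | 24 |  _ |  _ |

12

Anti-diagonal is complete and sums to 90; that is the magic constant.
The remaining cell in row 2 is (2,1) = 90 − 84 = 6.
The remaining cell in row 4 is (4,5) = 90 − 64 = 26.
Column 1 needs 90; the known cells sum to 65, so (3,1) = 25.
Column 2: 19 + 8 + 22 + 11 + ? = 90, so (1,2) = 30.
Column 3: 27 + 16 + 10 + 24 + ? = 90, so (1,3) = 13.
Using main diagonal: 17 + 19 + 16 + 18 + ? → (5,5) = 90 − 70 = 20.
From row 1, 90 − (17 + 30 + 13 + 9) gives (1,4) = 21.
Using row 5: 28 + 11 + 24 + 20 + ? → (5,4) = 90 − 83 = 7.
Column 4: 21 + 15 + 18 + 7 + ? = 90, so (3,4) = 29.
Column 5 must total 90; the given cells sum to 78, so (3,5) = 12.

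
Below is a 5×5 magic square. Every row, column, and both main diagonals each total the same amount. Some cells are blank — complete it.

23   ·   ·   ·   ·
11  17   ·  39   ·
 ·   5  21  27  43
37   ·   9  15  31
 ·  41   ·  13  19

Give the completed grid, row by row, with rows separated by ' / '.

Main diagonal is already complete: 23 + 17 + 21 + 15 + 19 = 95, so that is the magic constant.
Row 3 needs 95; the known cells sum to 96, so (3,1) = -1.
From row 4, 95 − (37 + 9 + 15 + 31) gives (4,2) = 3.
Column 1 needs 95; the known cells sum to 70, so (5,1) = 25.
The remaining cell in column 2 is (1,2) = 95 − 66 = 29.
Using column 4: 39 + 27 + 15 + 13 + ? → (1,4) = 95 − 94 = 1.
Using anti-diagonal: 39 + 21 + 3 + 25 + ? → (1,5) = 95 − 88 = 7.
Row 1: 23 + 29 + 1 + 7 + ? = 95, so (1,3) = 35.
Row 5: 25 + 41 + 13 + 19 + ? = 95, so (5,3) = -3.
Column 3 must total 95; the given cells sum to 62, so (2,3) = 33.
Column 5 needs 95; the known cells sum to 100, so (2,5) = -5.

23 29 35 1 7 / 11 17 33 39 -5 / -1 5 21 27 43 / 37 3 9 15 31 / 25 41 -3 13 19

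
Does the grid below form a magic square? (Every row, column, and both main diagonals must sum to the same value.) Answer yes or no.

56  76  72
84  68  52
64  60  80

Yes

Row 1: 56 + 76 + 72 = 204.
Row 2: 84 + 68 + 52 = 204.
Row 3: 64 + 60 + 80 = 204.
Column 1: 56 + 84 + 64 = 204.
Column 2: 76 + 68 + 60 = 204.
Column 3: 72 + 52 + 80 = 204.
Main diagonal: 56 + 68 + 80 = 204.
Anti-diagonal: 72 + 68 + 64 = 204.
All lines sum to 204.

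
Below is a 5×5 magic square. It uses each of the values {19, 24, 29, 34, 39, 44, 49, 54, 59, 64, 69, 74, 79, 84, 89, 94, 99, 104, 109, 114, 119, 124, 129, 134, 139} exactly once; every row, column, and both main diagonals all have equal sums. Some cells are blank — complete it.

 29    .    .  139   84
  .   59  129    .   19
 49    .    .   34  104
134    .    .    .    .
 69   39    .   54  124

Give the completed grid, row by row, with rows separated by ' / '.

The 25 entries sum to 1975, so each line sums to 1975/5 = 395.
Row 5 needs 395; the known cells sum to 286, so (5,3) = 109.
Column 1 must total 395; the given cells sum to 281, so (2,1) = 114.
The remaining cell in column 5 is (4,5) = 395 − 331 = 64.
Row 2 must total 395; the given cells sum to 321, so (2,4) = 74.
Column 4: 139 + 74 + 34 + 54 + ? = 395, so (4,4) = 94.
Main diagonal needs 395; the known cells sum to 306, so (3,3) = 89.
Anti-diagonal needs 395; the known cells sum to 316, so (4,2) = 79.
The remaining cell in row 3 is (3,2) = 395 − 276 = 119.
The remaining cell in row 4 is (4,3) = 395 − 371 = 24.
From column 2, 395 − (59 + 119 + 79 + 39) gives (1,2) = 99.
Column 3 needs 395; the known cells sum to 351, so (1,3) = 44.

29 99 44 139 84 / 114 59 129 74 19 / 49 119 89 34 104 / 134 79 24 94 64 / 69 39 109 54 124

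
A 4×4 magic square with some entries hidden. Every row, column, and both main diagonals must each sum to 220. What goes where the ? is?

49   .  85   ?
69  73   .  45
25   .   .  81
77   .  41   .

Row 2 must total 220; the given cells sum to 187, so (2,3) = 33.
Column 3 needs 220; the known cells sum to 159, so (3,3) = 61.
The remaining cell in main diagonal is (4,4) = 220 − 183 = 37.
The remaining cell in row 3 is (3,2) = 220 − 167 = 53.
The remaining cell in row 4 is (4,2) = 220 − 155 = 65.
From column 2, 220 − (73 + 53 + 65) gives (1,2) = 29.
Column 4: 45 + 81 + 37 + ? = 220, so (1,4) = 57.

57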